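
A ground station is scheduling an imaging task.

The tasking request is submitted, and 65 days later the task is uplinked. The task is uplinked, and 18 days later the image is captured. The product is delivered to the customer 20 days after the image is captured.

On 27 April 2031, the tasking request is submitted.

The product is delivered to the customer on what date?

The tasking request is submitted: Apr 27, 2031.
The task is uplinked: Apr 27, 2031 + 65 days = Jul 1, 2031.
The image is captured: Jul 1, 2031 + 18 days = Jul 19, 2031.
The product is delivered to the customer: Jul 19, 2031 + 20 days = Aug 8, 2031.

8 August 2031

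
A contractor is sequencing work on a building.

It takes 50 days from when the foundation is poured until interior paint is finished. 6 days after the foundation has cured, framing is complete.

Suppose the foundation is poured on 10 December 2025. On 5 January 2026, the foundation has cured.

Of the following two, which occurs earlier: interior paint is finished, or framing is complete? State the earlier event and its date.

Framing is complete — 11 January 2026

The foundation is poured: Dec 10, 2025.
Interior paint is finished: Dec 10, 2025 + 50 days = Jan 29, 2026.
The foundation has cured: Jan 5, 2026.
Framing is complete: Jan 5, 2026 + 6 days = Jan 11, 2026.
Comparing: interior paint is finished on Jan 29, 2026 vs framing is complete on Jan 11, 2026. Earlier: framing is complete.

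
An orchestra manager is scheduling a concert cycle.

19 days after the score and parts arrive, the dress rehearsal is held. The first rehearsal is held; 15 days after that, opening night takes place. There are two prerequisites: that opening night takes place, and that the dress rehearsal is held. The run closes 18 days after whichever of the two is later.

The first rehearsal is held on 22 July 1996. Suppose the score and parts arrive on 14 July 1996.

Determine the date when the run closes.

The first rehearsal is held: Jul 22, 1996.
Opening night takes place: Jul 22, 1996 + 15 days = Aug 6, 1996.
The score and parts arrive: Jul 14, 1996.
The dress rehearsal is held: Jul 14, 1996 + 19 days = Aug 2, 1996.
Both prerequisites met — opening night takes place (Aug 6, 1996), the dress rehearsal is held (Aug 2, 1996); the later is Aug 6, 1996.
The run closes: Aug 6, 1996 + 18 days = Aug 24, 1996.

24 August 1996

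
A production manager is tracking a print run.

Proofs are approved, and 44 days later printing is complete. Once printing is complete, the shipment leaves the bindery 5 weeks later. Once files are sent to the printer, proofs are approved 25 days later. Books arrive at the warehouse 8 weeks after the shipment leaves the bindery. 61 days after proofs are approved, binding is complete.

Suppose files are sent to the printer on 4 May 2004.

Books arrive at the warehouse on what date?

11 October 2004

Files are sent to the printer: May 4, 2004.
Proofs are approved: May 4, 2004 + 25 days = May 29, 2004.
Printing is complete: May 29, 2004 + 44 days = Jul 12, 2004.
The shipment leaves the bindery: Jul 12, 2004 + 5 weeks = Aug 16, 2004.
Books arrive at the warehouse: Aug 16, 2004 + 8 weeks = Oct 11, 2004.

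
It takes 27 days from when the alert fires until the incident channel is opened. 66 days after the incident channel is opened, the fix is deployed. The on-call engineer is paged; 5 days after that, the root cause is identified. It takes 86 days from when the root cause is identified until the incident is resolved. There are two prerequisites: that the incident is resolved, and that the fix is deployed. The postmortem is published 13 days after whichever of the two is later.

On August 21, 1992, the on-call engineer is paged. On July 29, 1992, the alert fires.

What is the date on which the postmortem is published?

December 3, 1992

The on-call engineer is paged: Aug 21, 1992.
The root cause is identified: Aug 21, 1992 + 5 days = Aug 26, 1992.
The incident is resolved: Aug 26, 1992 + 86 days = Nov 20, 1992.
The alert fires: Jul 29, 1992.
The incident channel is opened: Jul 29, 1992 + 27 days = Aug 25, 1992.
The fix is deployed: Aug 25, 1992 + 66 days = Oct 30, 1992.
Both prerequisites met — the incident is resolved (Nov 20, 1992), the fix is deployed (Oct 30, 1992); the later is Nov 20, 1992.
The postmortem is published: Nov 20, 1992 + 13 days = Dec 3, 1992.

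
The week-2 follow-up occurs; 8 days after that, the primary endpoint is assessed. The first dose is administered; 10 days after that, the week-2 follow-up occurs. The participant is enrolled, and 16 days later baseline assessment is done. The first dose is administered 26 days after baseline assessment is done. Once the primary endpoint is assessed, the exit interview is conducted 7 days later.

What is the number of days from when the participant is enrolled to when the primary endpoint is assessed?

Causal path: the participant is enrolled → baseline assessment is done → the first dose is administered → the week-2 follow-up occurs → the primary endpoint is assessed.
Total delay along the path: 16 + 26 + 10 + 8 = 60 days.

60 days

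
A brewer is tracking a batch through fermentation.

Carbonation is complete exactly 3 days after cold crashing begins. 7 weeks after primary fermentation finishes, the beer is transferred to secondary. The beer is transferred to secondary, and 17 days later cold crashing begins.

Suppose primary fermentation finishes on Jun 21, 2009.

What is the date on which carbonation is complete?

Aug 29, 2009

Primary fermentation finishes: Jun 21, 2009.
The beer is transferred to secondary: Jun 21, 2009 + 7 weeks = Aug 9, 2009.
Cold crashing begins: Aug 9, 2009 + 17 days = Aug 26, 2009.
Carbonation is complete: Aug 26, 2009 + 3 days = Aug 29, 2009.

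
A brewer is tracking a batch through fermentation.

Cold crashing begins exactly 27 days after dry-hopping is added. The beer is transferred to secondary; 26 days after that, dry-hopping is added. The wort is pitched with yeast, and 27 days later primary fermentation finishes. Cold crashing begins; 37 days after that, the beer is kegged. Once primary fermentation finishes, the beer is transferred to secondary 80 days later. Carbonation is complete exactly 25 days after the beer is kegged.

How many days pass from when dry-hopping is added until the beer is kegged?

Causal path: dry-hopping is added → cold crashing begins → the beer is kegged.
Total delay along the path: 27 + 37 = 64 days.

64 days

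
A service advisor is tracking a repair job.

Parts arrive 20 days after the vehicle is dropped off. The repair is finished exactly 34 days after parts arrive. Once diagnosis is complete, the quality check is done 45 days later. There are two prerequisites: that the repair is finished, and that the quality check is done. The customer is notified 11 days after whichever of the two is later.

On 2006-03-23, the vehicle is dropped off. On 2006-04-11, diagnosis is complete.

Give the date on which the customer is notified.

2006-06-06

The vehicle is dropped off: Mar 23, 2006.
Parts arrive: Mar 23, 2006 + 20 days = Apr 12, 2006.
The repair is finished: Apr 12, 2006 + 34 days = May 16, 2006.
Diagnosis is complete: Apr 11, 2006.
The quality check is done: Apr 11, 2006 + 45 days = May 26, 2006.
Both prerequisites met — the repair is finished (May 16, 2006), the quality check is done (May 26, 2006); the later is May 26, 2006.
The customer is notified: May 26, 2006 + 11 days = Jun 6, 2006.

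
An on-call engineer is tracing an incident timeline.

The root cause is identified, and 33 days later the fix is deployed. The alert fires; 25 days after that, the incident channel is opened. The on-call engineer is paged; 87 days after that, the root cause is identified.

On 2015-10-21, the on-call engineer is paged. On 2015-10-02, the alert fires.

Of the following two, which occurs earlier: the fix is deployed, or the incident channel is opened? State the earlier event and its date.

The on-call engineer is paged: Oct 21, 2015.
The root cause is identified: Oct 21, 2015 + 87 days = Jan 16, 2016.
The fix is deployed: Jan 16, 2016 + 33 days = Feb 18, 2016.
The alert fires: Oct 2, 2015.
The incident channel is opened: Oct 2, 2015 + 25 days = Oct 27, 2015.
Comparing: the fix is deployed on Feb 18, 2016 vs the incident channel is opened on Oct 27, 2015. Earlier: the incident channel is opened.

The incident channel is opened — 2015-10-27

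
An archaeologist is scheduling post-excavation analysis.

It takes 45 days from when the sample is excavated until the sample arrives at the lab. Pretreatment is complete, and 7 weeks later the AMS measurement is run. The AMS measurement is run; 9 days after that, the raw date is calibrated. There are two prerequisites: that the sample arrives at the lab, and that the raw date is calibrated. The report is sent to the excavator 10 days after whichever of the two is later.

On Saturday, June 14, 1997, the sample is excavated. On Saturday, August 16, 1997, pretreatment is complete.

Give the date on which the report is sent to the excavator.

The sample is excavated: Jun 14, 1997.
The sample arrives at the lab: Jun 14, 1997 + 45 days = Jul 29, 1997.
Pretreatment is complete: Aug 16, 1997.
The AMS measurement is run: Aug 16, 1997 + 7 weeks = Oct 4, 1997.
The raw date is calibrated: Oct 4, 1997 + 9 days = Oct 13, 1997.
Both prerequisites met — the sample arrives at the lab (Jul 29, 1997), the raw date is calibrated (Oct 13, 1997); the later is Oct 13, 1997.
The report is sent to the excavator: Oct 13, 1997 + 10 days = Oct 23, 1997.

Thursday, October 23, 1997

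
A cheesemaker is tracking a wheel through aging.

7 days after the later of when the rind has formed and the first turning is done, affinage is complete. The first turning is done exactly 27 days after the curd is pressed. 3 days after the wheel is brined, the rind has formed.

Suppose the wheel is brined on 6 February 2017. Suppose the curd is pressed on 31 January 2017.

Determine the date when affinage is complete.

6 March 2017

The wheel is brined: Feb 6, 2017.
The rind has formed: Feb 6, 2017 + 3 days = Feb 9, 2017.
The curd is pressed: Jan 31, 2017.
The first turning is done: Jan 31, 2017 + 27 days = Feb 27, 2017.
Both prerequisites met — the rind has formed (Feb 9, 2017), the first turning is done (Feb 27, 2017); the later is Feb 27, 2017.
Affinage is complete: Feb 27, 2017 + 7 days = Mar 6, 2017.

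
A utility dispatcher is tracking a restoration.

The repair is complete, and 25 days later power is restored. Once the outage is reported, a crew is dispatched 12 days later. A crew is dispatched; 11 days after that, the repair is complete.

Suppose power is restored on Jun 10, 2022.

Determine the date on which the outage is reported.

Power is restored: Jun 10, 2022.
The repair is complete: Jun 10, 2022 − 25 days = May 16, 2022.
A crew is dispatched: May 16, 2022 − 11 days = May 5, 2022.
The outage is reported: May 5, 2022 − 12 days = Apr 23, 2022.

Apr 23, 2022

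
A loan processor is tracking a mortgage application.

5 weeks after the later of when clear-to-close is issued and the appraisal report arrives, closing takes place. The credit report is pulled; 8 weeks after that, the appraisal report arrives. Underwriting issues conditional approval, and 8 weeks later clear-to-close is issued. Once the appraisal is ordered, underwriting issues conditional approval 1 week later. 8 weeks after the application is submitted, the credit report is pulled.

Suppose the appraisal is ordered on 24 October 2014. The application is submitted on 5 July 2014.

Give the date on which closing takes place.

30 January 2015

The appraisal is ordered: Oct 24, 2014.
Underwriting issues conditional approval: Oct 24, 2014 + 1 week = Oct 31, 2014.
Clear-to-close is issued: Oct 31, 2014 + 8 weeks = Dec 26, 2014.
The application is submitted: Jul 5, 2014.
The credit report is pulled: Jul 5, 2014 + 8 weeks = Aug 30, 2014.
The appraisal report arrives: Aug 30, 2014 + 8 weeks = Oct 25, 2014.
Both prerequisites met — clear-to-close is issued (Dec 26, 2014), the appraisal report arrives (Oct 25, 2014); the later is Dec 26, 2014.
Closing takes place: Dec 26, 2014 + 5 weeks = Jan 30, 2015.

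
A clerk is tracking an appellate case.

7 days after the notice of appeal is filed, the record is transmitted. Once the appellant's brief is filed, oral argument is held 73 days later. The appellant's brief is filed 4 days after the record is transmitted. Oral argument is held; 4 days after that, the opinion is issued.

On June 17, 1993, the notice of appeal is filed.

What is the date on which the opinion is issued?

The notice of appeal is filed: Jun 17, 1993.
The record is transmitted: Jun 17, 1993 + 7 days = Jun 24, 1993.
The appellant's brief is filed: Jun 24, 1993 + 4 days = Jun 28, 1993.
Oral argument is held: Jun 28, 1993 + 73 days = Sep 9, 1993.
The opinion is issued: Sep 9, 1993 + 4 days = Sep 13, 1993.

September 13, 1993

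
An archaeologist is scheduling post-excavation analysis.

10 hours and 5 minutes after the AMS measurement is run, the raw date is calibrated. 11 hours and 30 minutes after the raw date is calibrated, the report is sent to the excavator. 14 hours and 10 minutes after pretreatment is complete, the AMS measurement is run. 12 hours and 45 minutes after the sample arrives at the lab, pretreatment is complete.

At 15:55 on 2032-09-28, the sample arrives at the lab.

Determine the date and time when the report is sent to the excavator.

The sample arrives at the lab: 15:55 Sep 28, 2032.
Pretreatment is complete: 15:55 Sep 28, 2032 + 12h45m = 04:40 Sep 29, 2032.
The AMS measurement is run: 04:40 Sep 29, 2032 + 14h10m = 18:50 Sep 29, 2032.
The raw date is calibrated: 18:50 Sep 29, 2032 + 10h05m = 04:55 Sep 30, 2032.
The report is sent to the excavator: 04:55 Sep 30, 2032 + 11h30m = 16:25 Sep 30, 2032.

16:25 on 2032-09-30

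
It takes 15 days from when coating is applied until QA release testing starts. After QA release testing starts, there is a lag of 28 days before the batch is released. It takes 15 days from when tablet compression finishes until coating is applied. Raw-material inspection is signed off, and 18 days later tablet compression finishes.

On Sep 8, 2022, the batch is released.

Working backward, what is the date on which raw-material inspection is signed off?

Jun 24, 2022

The batch is released: Sep 8, 2022.
QA release testing starts: Sep 8, 2022 − 28 days = Aug 11, 2022.
Coating is applied: Aug 11, 2022 − 15 days = Jul 27, 2022.
Tablet compression finishes: Jul 27, 2022 − 15 days = Jul 12, 2022.
Raw-material inspection is signed off: Jul 12, 2022 − 18 days = Jun 24, 2022.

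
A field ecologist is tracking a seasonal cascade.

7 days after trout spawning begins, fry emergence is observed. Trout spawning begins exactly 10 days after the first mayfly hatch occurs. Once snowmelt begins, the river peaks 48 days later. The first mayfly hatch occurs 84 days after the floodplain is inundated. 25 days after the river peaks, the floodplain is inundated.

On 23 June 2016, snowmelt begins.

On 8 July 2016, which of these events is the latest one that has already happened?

Snowmelt begins

Snowmelt begins: Jun 23, 2016.
The river peaks: Jun 23, 2016 + 48 days = Aug 10, 2016.
The floodplain is inundated: Aug 10, 2016 + 25 days = Sep 4, 2016.
The first mayfly hatch occurs: Sep 4, 2016 + 84 days = Nov 27, 2016.
Trout spawning begins: Nov 27, 2016 + 10 days = Dec 7, 2016.
Fry emergence is observed: Dec 7, 2016 + 7 days = Dec 14, 2016.
Jul 8, 2016 falls between when snowmelt begins (Jun 23, 2016) and when the river peaks (Aug 10, 2016).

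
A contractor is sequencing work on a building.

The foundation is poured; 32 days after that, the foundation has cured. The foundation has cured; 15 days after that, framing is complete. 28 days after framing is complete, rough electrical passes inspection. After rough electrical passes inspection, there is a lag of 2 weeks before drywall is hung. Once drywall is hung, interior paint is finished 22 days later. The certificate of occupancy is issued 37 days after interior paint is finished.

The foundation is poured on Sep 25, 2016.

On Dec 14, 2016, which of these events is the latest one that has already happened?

The foundation is poured: Sep 25, 2016.
The foundation has cured: Sep 25, 2016 + 32 days = Oct 27, 2016.
Framing is complete: Oct 27, 2016 + 15 days = Nov 11, 2016.
Rough electrical passes inspection: Nov 11, 2016 + 28 days = Dec 9, 2016.
Drywall is hung: Dec 9, 2016 + 2 weeks = Dec 23, 2016.
Interior paint is finished: Dec 23, 2016 + 22 days = Jan 14, 2017.
The certificate of occupancy is issued: Jan 14, 2017 + 37 days = Feb 20, 2017.
Dec 14, 2016 falls between when rough electrical passes inspection (Dec 9, 2016) and when drywall is hung (Dec 23, 2016).

Rough electrical passes inspection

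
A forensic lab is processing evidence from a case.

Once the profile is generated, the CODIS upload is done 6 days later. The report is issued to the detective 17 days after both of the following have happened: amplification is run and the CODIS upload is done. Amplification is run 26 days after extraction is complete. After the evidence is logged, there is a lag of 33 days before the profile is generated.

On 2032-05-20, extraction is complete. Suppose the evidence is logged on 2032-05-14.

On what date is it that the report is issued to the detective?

2032-07-09

Extraction is complete: May 20, 2032.
Amplification is run: May 20, 2032 + 26 days = Jun 15, 2032.
The evidence is logged: May 14, 2032.
The profile is generated: May 14, 2032 + 33 days = Jun 16, 2032.
The CODIS upload is done: Jun 16, 2032 + 6 days = Jun 22, 2032.
Both prerequisites met — amplification is run (Jun 15, 2032), the CODIS upload is done (Jun 22, 2032); the later is Jun 22, 2032.
The report is issued to the detective: Jun 22, 2032 + 17 days = Jul 9, 2032.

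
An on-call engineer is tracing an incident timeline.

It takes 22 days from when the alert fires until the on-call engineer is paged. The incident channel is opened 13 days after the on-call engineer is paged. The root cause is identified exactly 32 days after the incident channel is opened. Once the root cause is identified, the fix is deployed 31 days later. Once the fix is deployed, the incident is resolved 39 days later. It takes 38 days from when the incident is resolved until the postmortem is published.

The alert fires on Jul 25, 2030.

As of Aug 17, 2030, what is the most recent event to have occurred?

The alert fires: Jul 25, 2030.
The on-call engineer is paged: Jul 25, 2030 + 22 days = Aug 16, 2030.
The incident channel is opened: Aug 16, 2030 + 13 days = Aug 29, 2030.
The root cause is identified: Aug 29, 2030 + 32 days = Sep 30, 2030.
The fix is deployed: Sep 30, 2030 + 31 days = Oct 31, 2030.
The incident is resolved: Oct 31, 2030 + 39 days = Dec 9, 2030.
The postmortem is published: Dec 9, 2030 + 38 days = Jan 16, 2031.
Aug 17, 2030 falls between when the on-call engineer is paged (Aug 16, 2030) and when the incident channel is opened (Aug 29, 2030).

The on-call engineer is paged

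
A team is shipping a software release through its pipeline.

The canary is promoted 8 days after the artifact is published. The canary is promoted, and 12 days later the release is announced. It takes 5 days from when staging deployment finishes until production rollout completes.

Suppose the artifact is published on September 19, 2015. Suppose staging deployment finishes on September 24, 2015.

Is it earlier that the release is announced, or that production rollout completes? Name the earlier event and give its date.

Production rollout completes — September 29, 2015

The artifact is published: Sep 19, 2015.
The canary is promoted: Sep 19, 2015 + 8 days = Sep 27, 2015.
The release is announced: Sep 27, 2015 + 12 days = Oct 9, 2015.
Staging deployment finishes: Sep 24, 2015.
Production rollout completes: Sep 24, 2015 + 5 days = Sep 29, 2015.
Comparing: the release is announced on Oct 9, 2015 vs production rollout completes on Sep 29, 2015. Earlier: production rollout completes.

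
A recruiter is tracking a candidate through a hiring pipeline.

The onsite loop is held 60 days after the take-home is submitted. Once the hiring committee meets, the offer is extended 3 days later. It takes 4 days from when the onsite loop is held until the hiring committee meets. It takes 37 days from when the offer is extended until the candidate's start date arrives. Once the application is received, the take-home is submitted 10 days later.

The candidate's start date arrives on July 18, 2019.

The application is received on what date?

March 26, 2019

The candidate's start date arrives: Jul 18, 2019.
The offer is extended: Jul 18, 2019 − 37 days = Jun 11, 2019.
The hiring committee meets: Jun 11, 2019 − 3 days = Jun 8, 2019.
The onsite loop is held: Jun 8, 2019 − 4 days = Jun 4, 2019.
The take-home is submitted: Jun 4, 2019 − 60 days = Apr 5, 2019.
The application is received: Apr 5, 2019 − 10 days = Mar 26, 2019.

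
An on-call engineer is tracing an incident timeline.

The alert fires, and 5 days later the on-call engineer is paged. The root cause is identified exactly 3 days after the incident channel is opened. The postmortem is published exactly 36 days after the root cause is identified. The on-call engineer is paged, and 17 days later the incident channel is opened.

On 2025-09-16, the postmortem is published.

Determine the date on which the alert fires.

2025-07-17

The postmortem is published: Sep 16, 2025.
The root cause is identified: Sep 16, 2025 − 36 days = Aug 11, 2025.
The incident channel is opened: Aug 11, 2025 − 3 days = Aug 8, 2025.
The on-call engineer is paged: Aug 8, 2025 − 17 days = Jul 22, 2025.
The alert fires: Jul 22, 2025 − 5 days = Jul 17, 2025.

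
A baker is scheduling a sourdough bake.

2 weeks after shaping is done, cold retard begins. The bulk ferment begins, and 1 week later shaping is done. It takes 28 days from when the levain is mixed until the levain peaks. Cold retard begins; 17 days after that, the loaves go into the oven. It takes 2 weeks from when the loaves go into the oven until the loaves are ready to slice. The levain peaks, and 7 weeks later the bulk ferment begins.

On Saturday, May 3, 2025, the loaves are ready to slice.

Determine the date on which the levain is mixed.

Wednesday, December 25, 2024

The loaves are ready to slice: May 3, 2025.
The loaves go into the oven: May 3, 2025 − 2 weeks = Apr 19, 2025.
Cold retard begins: Apr 19, 2025 − 17 days = Apr 2, 2025.
Shaping is done: Apr 2, 2025 − 2 weeks = Mar 19, 2025.
The bulk ferment begins: Mar 19, 2025 − 1 week = Mar 12, 2025.
The levain peaks: Mar 12, 2025 − 7 weeks = Jan 22, 2025.
The levain is mixed: Jan 22, 2025 − 28 days = Dec 25, 2024.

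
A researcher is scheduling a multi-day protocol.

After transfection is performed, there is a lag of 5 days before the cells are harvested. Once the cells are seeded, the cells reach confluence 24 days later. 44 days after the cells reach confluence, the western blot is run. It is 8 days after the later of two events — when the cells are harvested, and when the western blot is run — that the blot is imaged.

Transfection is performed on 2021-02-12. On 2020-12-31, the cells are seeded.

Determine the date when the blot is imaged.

2021-03-17

Transfection is performed: Feb 12, 2021.
The cells are harvested: Feb 12, 2021 + 5 days = Feb 17, 2021.
The cells are seeded: Dec 31, 2020.
The cells reach confluence: Dec 31, 2020 + 24 days = Jan 24, 2021.
The western blot is run: Jan 24, 2021 + 44 days = Mar 9, 2021.
Both prerequisites met — the cells are harvested (Feb 17, 2021), the western blot is run (Mar 9, 2021); the later is Mar 9, 2021.
The blot is imaged: Mar 9, 2021 + 8 days = Mar 17, 2021.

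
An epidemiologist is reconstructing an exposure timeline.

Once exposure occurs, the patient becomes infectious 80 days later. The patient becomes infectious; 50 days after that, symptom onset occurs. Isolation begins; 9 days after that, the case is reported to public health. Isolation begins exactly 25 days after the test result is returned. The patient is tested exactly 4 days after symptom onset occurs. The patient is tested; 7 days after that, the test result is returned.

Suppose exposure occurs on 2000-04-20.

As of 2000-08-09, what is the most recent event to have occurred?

Exposure occurs: Apr 20, 2000.
The patient becomes infectious: Apr 20, 2000 + 80 days = Jul 9, 2000.
Symptom onset occurs: Jul 9, 2000 + 50 days = Aug 28, 2000.
The patient is tested: Aug 28, 2000 + 4 days = Sep 1, 2000.
The test result is returned: Sep 1, 2000 + 7 days = Sep 8, 2000.
Isolation begins: Sep 8, 2000 + 25 days = Oct 3, 2000.
The case is reported to public health: Oct 3, 2000 + 9 days = Oct 12, 2000.
Aug 9, 2000 falls between when the patient becomes infectious (Jul 9, 2000) and when symptom onset occurs (Aug 28, 2000).

The patient becomes infectious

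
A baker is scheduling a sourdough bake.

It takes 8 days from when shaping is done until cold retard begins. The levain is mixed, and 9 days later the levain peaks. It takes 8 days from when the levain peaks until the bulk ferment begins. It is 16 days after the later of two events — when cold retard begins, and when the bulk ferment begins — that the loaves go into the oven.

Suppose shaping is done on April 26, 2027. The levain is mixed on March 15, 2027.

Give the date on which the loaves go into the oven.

May 20, 2027

Shaping is done: Apr 26, 2027.
Cold retard begins: Apr 26, 2027 + 8 days = May 4, 2027.
The levain is mixed: Mar 15, 2027.
The levain peaks: Mar 15, 2027 + 9 days = Mar 24, 2027.
The bulk ferment begins: Mar 24, 2027 + 8 days = Apr 1, 2027.
Both prerequisites met — cold retard begins (May 4, 2027), the bulk ferment begins (Apr 1, 2027); the later is May 4, 2027.
The loaves go into the oven: May 4, 2027 + 16 days = May 20, 2027.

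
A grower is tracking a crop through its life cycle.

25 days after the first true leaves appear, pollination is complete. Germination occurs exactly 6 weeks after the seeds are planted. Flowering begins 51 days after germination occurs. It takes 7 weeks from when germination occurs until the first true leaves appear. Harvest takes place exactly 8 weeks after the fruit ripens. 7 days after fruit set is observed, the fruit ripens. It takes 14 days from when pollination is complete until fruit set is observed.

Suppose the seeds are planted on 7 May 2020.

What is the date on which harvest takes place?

16 November 2020

The seeds are planted: May 7, 2020.
Germination occurs: May 7, 2020 + 6 weeks = Jun 18, 2020.
The first true leaves appear: Jun 18, 2020 + 7 weeks = Aug 6, 2020.
Pollination is complete: Aug 6, 2020 + 25 days = Aug 31, 2020.
Fruit set is observed: Aug 31, 2020 + 14 days = Sep 14, 2020.
The fruit ripens: Sep 14, 2020 + 7 days = Sep 21, 2020.
Harvest takes place: Sep 21, 2020 + 8 weeks = Nov 16, 2020.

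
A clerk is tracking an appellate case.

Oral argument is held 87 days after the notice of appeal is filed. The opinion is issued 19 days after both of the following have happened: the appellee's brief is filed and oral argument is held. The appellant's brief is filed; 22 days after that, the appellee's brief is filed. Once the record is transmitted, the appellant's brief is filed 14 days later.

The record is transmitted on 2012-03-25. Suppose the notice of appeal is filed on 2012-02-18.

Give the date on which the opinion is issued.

The record is transmitted: Mar 25, 2012.
The appellant's brief is filed: Mar 25, 2012 + 14 days = Apr 8, 2012.
The appellee's brief is filed: Apr 8, 2012 + 22 days = Apr 30, 2012.
The notice of appeal is filed: Feb 18, 2012.
Oral argument is held: Feb 18, 2012 + 87 days = May 15, 2012.
Both prerequisites met — the appellee's brief is filed (Apr 30, 2012), oral argument is held (May 15, 2012); the later is May 15, 2012.
The opinion is issued: May 15, 2012 + 19 days = Jun 3, 2012.

2012-06-03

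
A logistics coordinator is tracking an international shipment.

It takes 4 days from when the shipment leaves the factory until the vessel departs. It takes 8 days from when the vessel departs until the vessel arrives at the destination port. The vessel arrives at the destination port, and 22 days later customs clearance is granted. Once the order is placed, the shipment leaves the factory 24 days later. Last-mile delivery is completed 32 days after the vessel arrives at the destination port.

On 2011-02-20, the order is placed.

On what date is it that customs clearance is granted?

The order is placed: Feb 20, 2011.
The shipment leaves the factory: Feb 20, 2011 + 24 days = Mar 16, 2011.
The vessel departs: Mar 16, 2011 + 4 days = Mar 20, 2011.
The vessel arrives at the destination port: Mar 20, 2011 + 8 days = Mar 28, 2011.
Customs clearance is granted: Mar 28, 2011 + 22 days = Apr 19, 2011.

2011-04-19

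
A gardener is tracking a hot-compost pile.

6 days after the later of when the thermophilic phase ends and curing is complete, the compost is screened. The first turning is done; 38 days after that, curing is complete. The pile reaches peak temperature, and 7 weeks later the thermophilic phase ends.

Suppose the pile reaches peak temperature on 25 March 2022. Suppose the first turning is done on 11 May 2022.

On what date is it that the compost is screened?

24 June 2022

The pile reaches peak temperature: Mar 25, 2022.
The thermophilic phase ends: Mar 25, 2022 + 7 weeks = May 13, 2022.
The first turning is done: May 11, 2022.
Curing is complete: May 11, 2022 + 38 days = Jun 18, 2022.
Both prerequisites met — the thermophilic phase ends (May 13, 2022), curing is complete (Jun 18, 2022); the later is Jun 18, 2022.
The compost is screened: Jun 18, 2022 + 6 days = Jun 24, 2022.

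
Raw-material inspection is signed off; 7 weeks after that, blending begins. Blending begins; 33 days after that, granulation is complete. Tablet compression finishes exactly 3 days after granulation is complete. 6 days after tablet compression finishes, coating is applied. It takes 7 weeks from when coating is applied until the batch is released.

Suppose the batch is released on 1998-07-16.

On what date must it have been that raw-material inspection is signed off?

The batch is released: Jul 16, 1998.
Coating is applied: Jul 16, 1998 − 7 weeks = May 28, 1998.
Tablet compression finishes: May 28, 1998 − 6 days = May 22, 1998.
Granulation is complete: May 22, 1998 − 3 days = May 19, 1998.
Blending begins: May 19, 1998 − 33 days = Apr 16, 1998.
Raw-material inspection is signed off: Apr 16, 1998 − 7 weeks = Feb 26, 1998.

1998-02-26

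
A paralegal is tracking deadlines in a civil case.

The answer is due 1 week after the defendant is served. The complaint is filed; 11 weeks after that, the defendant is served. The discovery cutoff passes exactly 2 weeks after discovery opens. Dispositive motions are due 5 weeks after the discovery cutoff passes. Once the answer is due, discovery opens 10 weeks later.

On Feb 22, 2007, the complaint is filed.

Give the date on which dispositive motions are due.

Sep 13, 2007

The complaint is filed: Feb 22, 2007.
The defendant is served: Feb 22, 2007 + 11 weeks = May 10, 2007.
The answer is due: May 10, 2007 + 1 week = May 17, 2007.
Discovery opens: May 17, 2007 + 10 weeks = Jul 26, 2007.
The discovery cutoff passes: Jul 26, 2007 + 2 weeks = Aug 9, 2007.
Dispositive motions are due: Aug 9, 2007 + 5 weeks = Sep 13, 2007.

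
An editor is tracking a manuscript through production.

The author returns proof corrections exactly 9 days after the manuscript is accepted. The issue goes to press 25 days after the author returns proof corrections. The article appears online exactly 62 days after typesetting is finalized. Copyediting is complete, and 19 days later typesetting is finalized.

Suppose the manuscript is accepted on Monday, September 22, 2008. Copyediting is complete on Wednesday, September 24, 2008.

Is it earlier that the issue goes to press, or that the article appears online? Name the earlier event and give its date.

The manuscript is accepted: Sep 22, 2008.
The author returns proof corrections: Sep 22, 2008 + 9 days = Oct 1, 2008.
The issue goes to press: Oct 1, 2008 + 25 days = Oct 26, 2008.
Copyediting is complete: Sep 24, 2008.
Typesetting is finalized: Sep 24, 2008 + 19 days = Oct 13, 2008.
The article appears online: Oct 13, 2008 + 62 days = Dec 14, 2008.
Comparing: the issue goes to press on Oct 26, 2008 vs the article appears online on Dec 14, 2008. Earlier: the issue goes to press.

The issue goes to press — Sunday, October 26, 2008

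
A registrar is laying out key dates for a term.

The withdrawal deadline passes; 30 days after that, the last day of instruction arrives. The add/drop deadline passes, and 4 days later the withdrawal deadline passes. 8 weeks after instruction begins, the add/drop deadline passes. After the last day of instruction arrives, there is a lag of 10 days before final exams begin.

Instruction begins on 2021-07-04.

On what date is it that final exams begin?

Instruction begins: Jul 4, 2021.
The add/drop deadline passes: Jul 4, 2021 + 8 weeks = Aug 29, 2021.
The withdrawal deadline passes: Aug 29, 2021 + 4 days = Sep 2, 2021.
The last day of instruction arrives: Sep 2, 2021 + 30 days = Oct 2, 2021.
Final exams begin: Oct 2, 2021 + 10 days = Oct 12, 2021.

2021-10-12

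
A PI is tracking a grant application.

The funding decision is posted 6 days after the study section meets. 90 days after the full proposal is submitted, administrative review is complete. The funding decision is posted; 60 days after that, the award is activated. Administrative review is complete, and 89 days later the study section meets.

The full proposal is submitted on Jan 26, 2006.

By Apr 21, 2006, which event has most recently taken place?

The full proposal is submitted

The full proposal is submitted: Jan 26, 2006.
Administrative review is complete: Jan 26, 2006 + 90 days = Apr 26, 2006.
The study section meets: Apr 26, 2006 + 89 days = Jul 24, 2006.
The funding decision is posted: Jul 24, 2006 + 6 days = Jul 30, 2006.
The award is activated: Jul 30, 2006 + 60 days = Sep 28, 2006.
Apr 21, 2006 falls between when the full proposal is submitted (Jan 26, 2006) and when administrative review is complete (Apr 26, 2006).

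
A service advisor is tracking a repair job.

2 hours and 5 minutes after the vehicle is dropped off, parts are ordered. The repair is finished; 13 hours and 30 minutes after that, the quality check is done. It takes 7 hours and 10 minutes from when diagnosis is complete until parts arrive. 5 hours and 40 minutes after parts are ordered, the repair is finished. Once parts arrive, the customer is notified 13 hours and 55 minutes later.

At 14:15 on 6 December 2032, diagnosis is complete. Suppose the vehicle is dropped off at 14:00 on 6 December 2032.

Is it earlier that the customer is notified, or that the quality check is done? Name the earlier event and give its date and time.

Diagnosis is complete: 14:15 Dec 6, 2032.
Parts arrive: 14:15 Dec 6, 2032 + 7h10m = 21:25 Dec 6, 2032.
The customer is notified: 21:25 Dec 6, 2032 + 13h55m = 11:20 Dec 7, 2032.
The vehicle is dropped off: 14:00 Dec 6, 2032.
Parts are ordered: 14:00 Dec 6, 2032 + 2h05m = 16:05 Dec 6, 2032.
The repair is finished: 16:05 Dec 6, 2032 + 5h40m = 21:45 Dec 6, 2032.
The quality check is done: 21:45 Dec 6, 2032 + 13h30m = 11:15 Dec 7, 2032.
Comparing: the customer is notified at 11:20 Dec 7, 2032 vs the quality check is done at 11:15 Dec 7, 2032. Earlier: the quality check is done.

The quality check is done — 11:15 on 7 December 2032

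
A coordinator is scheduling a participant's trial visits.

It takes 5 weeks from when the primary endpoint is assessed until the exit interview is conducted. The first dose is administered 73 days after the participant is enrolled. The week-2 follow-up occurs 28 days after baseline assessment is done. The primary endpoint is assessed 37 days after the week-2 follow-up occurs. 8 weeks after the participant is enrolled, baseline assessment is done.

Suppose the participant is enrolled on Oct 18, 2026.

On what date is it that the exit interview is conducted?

The participant is enrolled: Oct 18, 2026.
Baseline assessment is done: Oct 18, 2026 + 8 weeks = Dec 13, 2026.
The week-2 follow-up occurs: Dec 13, 2026 + 28 days = Jan 10, 2027.
The primary endpoint is assessed: Jan 10, 2027 + 37 days = Feb 16, 2027.
The exit interview is conducted: Feb 16, 2027 + 5 weeks = Mar 23, 2027.

Mar 23, 2027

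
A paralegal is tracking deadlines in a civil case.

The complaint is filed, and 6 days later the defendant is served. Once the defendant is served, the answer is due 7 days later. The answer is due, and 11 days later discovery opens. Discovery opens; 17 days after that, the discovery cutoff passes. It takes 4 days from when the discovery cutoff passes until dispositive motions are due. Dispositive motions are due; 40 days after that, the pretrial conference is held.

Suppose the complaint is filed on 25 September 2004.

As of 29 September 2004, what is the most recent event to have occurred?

The complaint is filed: Sep 25, 2004.
The defendant is served: Sep 25, 2004 + 6 days = Oct 1, 2004.
The answer is due: Oct 1, 2004 + 7 days = Oct 8, 2004.
Discovery opens: Oct 8, 2004 + 11 days = Oct 19, 2004.
The discovery cutoff passes: Oct 19, 2004 + 17 days = Nov 5, 2004.
Dispositive motions are due: Nov 5, 2004 + 4 days = Nov 9, 2004.
The pretrial conference is held: Nov 9, 2004 + 40 days = Dec 19, 2004.
Sep 29, 2004 falls between when the complaint is filed (Sep 25, 2004) and when the defendant is served (Oct 1, 2004).

The complaint is filed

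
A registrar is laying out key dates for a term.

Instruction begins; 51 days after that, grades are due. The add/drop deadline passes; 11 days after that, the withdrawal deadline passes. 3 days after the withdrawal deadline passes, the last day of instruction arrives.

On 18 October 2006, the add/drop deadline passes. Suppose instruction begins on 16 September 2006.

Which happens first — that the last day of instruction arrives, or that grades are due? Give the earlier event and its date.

The add/drop deadline passes: Oct 18, 2006.
The withdrawal deadline passes: Oct 18, 2006 + 11 days = Oct 29, 2006.
The last day of instruction arrives: Oct 29, 2006 + 3 days = Nov 1, 2006.
Instruction begins: Sep 16, 2006.
Grades are due: Sep 16, 2006 + 51 days = Nov 6, 2006.
Comparing: the last day of instruction arrives on Nov 1, 2006 vs grades are due on Nov 6, 2006. Earlier: the last day of instruction arrives.

The last day of instruction arrives — 1 November 2006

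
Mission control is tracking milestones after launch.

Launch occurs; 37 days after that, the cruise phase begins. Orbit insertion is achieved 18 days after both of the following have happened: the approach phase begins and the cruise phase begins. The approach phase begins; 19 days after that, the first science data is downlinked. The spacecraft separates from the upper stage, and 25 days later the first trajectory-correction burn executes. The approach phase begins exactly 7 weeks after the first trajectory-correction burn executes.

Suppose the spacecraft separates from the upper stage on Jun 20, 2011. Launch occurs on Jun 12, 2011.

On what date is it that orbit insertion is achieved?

The spacecraft separates from the upper stage: Jun 20, 2011.
The first trajectory-correction burn executes: Jun 20, 2011 + 25 days = Jul 15, 2011.
The approach phase begins: Jul 15, 2011 + 7 weeks = Sep 2, 2011.
Launch occurs: Jun 12, 2011.
The cruise phase begins: Jun 12, 2011 + 37 days = Jul 19, 2011.
Both prerequisites met — the approach phase begins (Sep 2, 2011), the cruise phase begins (Jul 19, 2011); the later is Sep 2, 2011.
Orbit insertion is achieved: Sep 2, 2011 + 18 days = Sep 20, 2011.

Sep 20, 2011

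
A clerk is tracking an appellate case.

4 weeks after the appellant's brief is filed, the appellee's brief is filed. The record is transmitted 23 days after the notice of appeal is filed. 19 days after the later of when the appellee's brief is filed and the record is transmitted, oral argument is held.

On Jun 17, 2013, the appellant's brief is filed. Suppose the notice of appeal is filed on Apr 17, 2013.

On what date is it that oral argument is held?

The appellant's brief is filed: Jun 17, 2013.
The appellee's brief is filed: Jun 17, 2013 + 4 weeks = Jul 15, 2013.
The notice of appeal is filed: Apr 17, 2013.
The record is transmitted: Apr 17, 2013 + 23 days = May 10, 2013.
Both prerequisites met — the appellee's brief is filed (Jul 15, 2013), the record is transmitted (May 10, 2013); the later is Jul 15, 2013.
Oral argument is held: Jul 15, 2013 + 19 days = Aug 3, 2013.

Aug 3, 2013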